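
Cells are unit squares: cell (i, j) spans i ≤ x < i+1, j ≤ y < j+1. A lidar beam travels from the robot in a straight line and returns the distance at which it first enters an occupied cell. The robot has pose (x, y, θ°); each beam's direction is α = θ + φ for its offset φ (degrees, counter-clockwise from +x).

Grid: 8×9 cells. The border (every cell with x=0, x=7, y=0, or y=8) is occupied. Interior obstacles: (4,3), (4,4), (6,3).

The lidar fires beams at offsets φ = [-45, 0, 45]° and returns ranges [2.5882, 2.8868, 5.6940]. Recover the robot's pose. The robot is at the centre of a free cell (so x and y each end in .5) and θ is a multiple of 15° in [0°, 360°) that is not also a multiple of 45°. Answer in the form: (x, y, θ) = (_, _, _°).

The pose lattice has 39·16 = 624 candidates. Test each by forward raycasting.
  (5.5, 6.5, 345°): beam 1 = 2.8868 ≠ 2.5882 ✗
  (5.5, 6.5, 15°): beam 1 = 1.7321 ≠ 2.5882 ✗
  (2.5, 7.5, 240°): beam 1 = 1.5529 ≠ 2.5882 ✗
  (1.5, 5.5, 30°): beam 2 = 5.0000 ≠ 2.8868 ✗
  …
  (3.5, 6.5, 210°): r_1=2.5882, r_2=2.8868, r_3=5.6940 — all match ✓
No second candidate reproduces the full scan.

(x, y, θ) = (3.5, 6.5, 210°)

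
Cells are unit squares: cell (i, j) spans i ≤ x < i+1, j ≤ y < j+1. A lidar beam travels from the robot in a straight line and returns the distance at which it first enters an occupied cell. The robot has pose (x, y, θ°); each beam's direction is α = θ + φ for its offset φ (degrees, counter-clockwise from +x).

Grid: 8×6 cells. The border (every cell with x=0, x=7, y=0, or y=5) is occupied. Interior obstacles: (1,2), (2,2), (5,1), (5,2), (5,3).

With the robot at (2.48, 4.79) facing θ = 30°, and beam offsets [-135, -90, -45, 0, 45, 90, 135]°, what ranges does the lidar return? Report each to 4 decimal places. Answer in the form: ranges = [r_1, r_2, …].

ranges = [1.8531, 4.3763, 3.0523, 0.4200, 0.2174, 0.2425, 0.8114]

beam 1: φ=-135°, α=255°
  direction (-0.2588, -0.9659); cell (2,4); t to first gridline: x 1.8546, y 0.8179 (then +3.8637 / +1.0353)
    (2,3) via y @ 0.8179
    (2,2) via y @ 1.8531  # hit
  → r_1 = 1.8531
beam 2: φ=-90°, α=300°
  direction (0.5000, -0.8660); cell (2,4); t to first gridline: x 1.0400, y 0.9122 (then +2.0000 / +1.1547)
    (2,3) via y @ 0.9122
    (3,3) via x @ 1.0400
    (3,2) via y @ 2.0669
    (4,2) via x @ 3.0400
    (4,1) via y @ 3.2216
    (4,0) via y @ 4.3763  # hit
  → r_2 = 4.3763
beam 3: φ=-45°, α=345°
  direction (0.9659, -0.2588); cell (2,4); t to first gridline: x 0.5383, y 3.0523 (then +1.0353 / +3.8637)
    (3,4) via x @ 0.5383
    (4,4) via x @ 1.5736
    (5,4) via x @ 2.6089
    (5,3) via y @ 3.0523  # hit
  → r_3 = 3.0523
beam 4: φ=0°, α=30°
  direction (0.8660, 0.5000); cell (2,4); t to first gridline: x 0.6004, y 0.4200 (then +1.1547 / +2.0000)
    (2,5) via y @ 0.4200  # hit
  → r_4 = 0.4200
beam 5: φ=45°, α=75°
  direction (0.2588, 0.9659); cell (2,4); t to first gridline: x 2.0091, y 0.2174 (then +3.8637 / +1.0353)
    (2,5) via y @ 0.2174  # hit
  → r_5 = 0.2174
beam 6: φ=90°, α=120°
  direction (-0.5000, 0.8660); cell (2,4); t to first gridline: x 0.9600, y 0.2425 (then +2.0000 / +1.1547)
    (2,5) via y @ 0.2425  # hit
  → r_6 = 0.2425
beam 7: φ=135°, α=165°
  direction (-0.9659, 0.2588); cell (2,4); t to first gridline: x 0.4969, y 0.8114 (then +1.0353 / +3.8637)
    (1,4) via x @ 0.4969
    (1,5) via y @ 0.8114  # hit
  → r_7 = 0.8114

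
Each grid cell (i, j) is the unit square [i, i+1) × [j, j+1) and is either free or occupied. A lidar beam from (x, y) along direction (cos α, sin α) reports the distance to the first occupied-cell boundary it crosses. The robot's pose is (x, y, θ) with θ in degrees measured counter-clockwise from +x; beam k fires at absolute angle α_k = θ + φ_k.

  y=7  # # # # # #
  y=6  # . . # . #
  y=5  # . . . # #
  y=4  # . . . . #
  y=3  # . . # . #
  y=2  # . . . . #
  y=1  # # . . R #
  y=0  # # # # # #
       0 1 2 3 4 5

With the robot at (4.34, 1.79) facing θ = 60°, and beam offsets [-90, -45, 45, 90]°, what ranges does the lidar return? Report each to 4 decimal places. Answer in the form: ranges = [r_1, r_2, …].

beam 1: φ=-90°, α=330°
  direction (0.8660, -0.5000); cell (4,1); t to first gridline: x 0.7621, y 1.5800 (then +1.1547 / +2.0000)
    (5,1) via x @ 0.7621  # hit
  → r_1 = 0.7621
beam 2: φ=-45°, α=15°
  direction (0.9659, 0.2588); cell (4,1); t to first gridline: x 0.6833, y 0.8114 (then +1.0353 / +3.8637)
    (5,1) via x @ 0.6833  # hit
  → r_2 = 0.6833
beam 3: φ=45°, α=105°
  direction (-0.2588, 0.9659); cell (4,1); t to first gridline: x 1.3137, y 0.2174 (then +3.8637 / +1.0353)
    (4,2) via y @ 0.2174
    (4,3) via y @ 1.2527
    (3,3) via x @ 1.3137  # hit
  → r_3 = 1.3137
beam 4: φ=90°, α=150°
  direction (-0.8660, 0.5000); cell (4,1); t to first gridline: x 0.3926, y 0.4200 (then +1.1547 / +2.0000)
    (3,1) via x @ 0.3926
    (3,2) via y @ 0.4200
    (2,2) via x @ 1.5473
    (2,3) via y @ 2.4200
    (1,3) via x @ 2.7020
    (0,3) via x @ 3.8567  # hit
  → r_4 = 3.8567

ranges = [0.7621, 0.6833, 1.3137, 3.8567]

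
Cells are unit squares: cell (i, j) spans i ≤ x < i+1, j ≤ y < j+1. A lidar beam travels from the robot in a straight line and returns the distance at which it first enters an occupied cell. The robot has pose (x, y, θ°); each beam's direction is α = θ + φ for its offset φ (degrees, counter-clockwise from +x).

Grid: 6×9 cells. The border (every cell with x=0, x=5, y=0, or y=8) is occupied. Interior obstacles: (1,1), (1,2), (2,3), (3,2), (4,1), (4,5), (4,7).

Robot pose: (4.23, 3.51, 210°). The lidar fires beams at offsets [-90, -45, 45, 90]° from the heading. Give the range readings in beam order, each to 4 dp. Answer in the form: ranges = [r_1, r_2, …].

beam 1: φ=-90°, α=120°
  dir = (cos 120°, sin 120°) = (-0.5000, 0.8660); from cell (4,3)
  next x-line at t=0.4600, next y-line at t=0.5658; Δt_x=2.0000, Δt_y=1.1547
    x: enter (3,3) at t=0.4600
    y: enter (3,4) at t=0.5658
    y: enter (3,5) at t=1.7205
    x: enter (2,5) at t=2.4600
    y: enter (2,6) at t=2.8752
    y: enter (2,7) at t=4.0299
    x: enter (1,7) at t=4.4600
    y: enter (1,8) at t=5.1846 ← occupied
  → r_1 = 5.1846
beam 2: φ=-45°, α=165°
  dir = (cos 165°, sin 165°) = (-0.9659, 0.2588); from cell (4,3)
  next x-line at t=0.2381, next y-line at t=1.8932; Δt_x=1.0353, Δt_y=3.8637
    x: enter (3,3) at t=0.2381
    x: enter (2,3) at t=1.2734 ← occupied
  → r_2 = 1.2734
beam 3: φ=45°, α=255°
  dir = (cos 255°, sin 255°) = (-0.2588, -0.9659); from cell (4,3)
  next x-line at t=0.8887, next y-line at t=0.5280; Δt_x=3.8637, Δt_y=1.0353
    y: enter (4,2) at t=0.5280
    x: enter (3,2) at t=0.8887 ← occupied
  → r_3 = 0.8887
beam 4: φ=90°, α=300°
  dir = (cos 300°, sin 300°) = (0.5000, -0.8660); from cell (4,3)
  next x-line at t=1.5400, next y-line at t=0.5889; Δt_x=2.0000, Δt_y=1.1547
    y: enter (4,2) at t=0.5889
    x: enter (5,2) at t=1.5400 ← occupied
  → r_4 = 1.5400

ranges = [5.1846, 1.2734, 0.8887, 1.5400]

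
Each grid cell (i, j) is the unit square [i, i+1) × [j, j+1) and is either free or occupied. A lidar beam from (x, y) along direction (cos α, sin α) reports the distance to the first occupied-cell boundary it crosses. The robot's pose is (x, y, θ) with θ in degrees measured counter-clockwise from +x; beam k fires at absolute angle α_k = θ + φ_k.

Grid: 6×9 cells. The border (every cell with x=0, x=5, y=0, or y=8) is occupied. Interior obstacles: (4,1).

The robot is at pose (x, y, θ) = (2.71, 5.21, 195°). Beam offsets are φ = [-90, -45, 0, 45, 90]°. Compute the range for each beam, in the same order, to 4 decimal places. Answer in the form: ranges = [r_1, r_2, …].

ranges = [2.8884, 1.9745, 1.7703, 3.4200, 4.3585]

beam 1: φ=-90°, α=105°
  direction (-0.2588, 0.9659); cell (2,5); t to first gridline: x 2.7432, y 0.8179 (then +3.8637 / +1.0353)
    (2,6) via y @ 0.8179
    (2,7) via y @ 1.8531
    (1,7) via x @ 2.7432
    (1,8) via y @ 2.8884  # hit
  → r_1 = 2.8884
beam 2: φ=-45°, α=150°
  direction (-0.8660, 0.5000); cell (2,5); t to first gridline: x 0.8198, y 1.5800 (then +1.1547 / +2.0000)
    (1,5) via x @ 0.8198
    (1,6) via y @ 1.5800
    (0,6) via x @ 1.9745  # hit
  → r_2 = 1.9745
beam 3: φ=0°, α=195°
  direction (-0.9659, -0.2588); cell (2,5); t to first gridline: x 0.7350, y 0.8114 (then +1.0353 / +3.8637)
    (1,5) via x @ 0.7350
    (1,4) via y @ 0.8114
    (0,4) via x @ 1.7703  # hit
  → r_3 = 1.7703
beam 4: φ=45°, α=240°
  direction (-0.5000, -0.8660); cell (2,5); t to first gridline: x 1.4200, y 0.2425 (then +2.0000 / +1.1547)
    (2,4) via y @ 0.2425
    (2,3) via y @ 1.3972
    (1,3) via x @ 1.4200
    (1,2) via y @ 2.5519
    (0,2) via x @ 3.4200  # hit
  → r_4 = 3.4200
beam 5: φ=90°, α=285°
  direction (0.2588, -0.9659); cell (2,5); t to first gridline: x 1.1205, y 0.2174 (then +3.8637 / +1.0353)
    (2,4) via y @ 0.2174
    (3,4) via x @ 1.1205
    (3,3) via y @ 1.2527
    (3,2) via y @ 2.2880
    (3,1) via y @ 3.3232
    (3,0) via y @ 4.3585  # hit
  → r_5 = 4.3585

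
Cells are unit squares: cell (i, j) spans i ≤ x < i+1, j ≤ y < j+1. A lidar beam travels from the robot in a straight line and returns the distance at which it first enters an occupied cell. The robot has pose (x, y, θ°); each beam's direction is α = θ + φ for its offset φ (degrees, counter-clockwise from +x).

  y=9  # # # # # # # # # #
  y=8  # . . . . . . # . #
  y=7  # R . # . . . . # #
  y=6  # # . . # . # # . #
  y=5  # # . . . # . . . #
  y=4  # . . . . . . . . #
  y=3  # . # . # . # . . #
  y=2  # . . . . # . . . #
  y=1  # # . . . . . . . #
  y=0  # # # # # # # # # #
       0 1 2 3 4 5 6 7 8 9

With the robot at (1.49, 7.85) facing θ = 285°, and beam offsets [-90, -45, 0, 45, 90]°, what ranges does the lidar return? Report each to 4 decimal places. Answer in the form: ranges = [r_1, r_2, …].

beam 1: φ=-90°, α=195°
  cosα=-0.9659 sinα=-0.2588 | (1,7) | tMaxX 0.5073 tMaxY 3.2841 | tΔX 1.0353 tΔY 3.8637
    t=0.5073 [x] (0,7) — stop
  → r_1 = 0.5073
beam 2: φ=-45°, α=240°
  cosα=-0.5000 sinα=-0.8660 | (1,7) | tMaxX 0.9800 tMaxY 0.9815 | tΔX 2.0000 tΔY 1.1547
    t=0.9800 [x] (0,7) — stop
  → r_2 = 0.9800
beam 3: φ=0°, α=285°
  cosα=0.2588 sinα=-0.9659 | (1,7) | tMaxX 1.9705 tMaxY 0.8800 | tΔX 3.8637 tΔY 1.0353
    t=0.8800 [y] (1,6) — stop
  → r_3 = 0.8800
beam 4: φ=45°, α=330°
  cosα=0.8660 sinα=-0.5000 | (1,7) | tMaxX 0.5889 tMaxY 1.7000 | tΔX 1.1547 tΔY 2.0000
    t=0.5889 [x] (2,7)
    t=1.7000 [y] (2,6)
    t=1.7436 [x] (3,6)
    t=2.8983 [x] (4,6) — stop
  → r_4 = 2.8983
beam 5: φ=90°, α=15°
  cosα=0.9659 sinα=0.2588 | (1,7) | tMaxX 0.5280 tMaxY 0.5796 | tΔX 1.0353 tΔY 3.8637
    t=0.5280 [x] (2,7)
    t=0.5796 [y] (2,8)
    t=1.5633 [x] (3,8)
    t=2.5985 [x] (4,8)
    t=3.6338 [x] (5,8)
    t=4.4433 [y] (5,9) — stop
  → r_5 = 4.4433

ranges = [0.5073, 0.9800, 0.8800, 2.8983, 4.4433]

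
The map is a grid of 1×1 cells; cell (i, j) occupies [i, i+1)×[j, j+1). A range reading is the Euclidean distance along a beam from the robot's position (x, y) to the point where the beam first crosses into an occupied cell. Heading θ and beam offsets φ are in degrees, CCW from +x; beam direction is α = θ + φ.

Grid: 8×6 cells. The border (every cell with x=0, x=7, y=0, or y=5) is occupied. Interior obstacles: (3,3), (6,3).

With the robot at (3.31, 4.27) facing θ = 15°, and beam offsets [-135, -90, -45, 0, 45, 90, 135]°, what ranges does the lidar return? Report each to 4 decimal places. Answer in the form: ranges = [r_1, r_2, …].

beam 1: φ=-135°, α=240°
  direction (-0.5000, -0.8660); cell (3,4); t to first gridline: x 0.6200, y 0.3118 (then +2.0000 / +1.1547)
    (3,3) via y @ 0.3118  # hit
  → r_1 = 0.3118
beam 2: φ=-90°, α=285°
  direction (0.2588, -0.9659); cell (3,4); t to first gridline: x 2.6660, y 0.2795 (then +3.8637 / +1.0353)
    (3,3) via y @ 0.2795  # hit
  → r_2 = 0.2795
beam 3: φ=-45°, α=330°
  direction (0.8660, -0.5000); cell (3,4); t to first gridline: x 0.7967, y 0.5400 (then +1.1547 / +2.0000)
    (3,3) via y @ 0.5400  # hit
  → r_3 = 0.5400
beam 4: φ=0°, α=15°
  direction (0.9659, 0.2588); cell (3,4); t to first gridline: x 0.7143, y 2.8205 (then +1.0353 / +3.8637)
    (4,4) via x @ 0.7143
    (5,4) via x @ 1.7496
    (6,4) via x @ 2.7849
    (6,5) via y @ 2.8205  # hit
  → r_4 = 2.8205
beam 5: φ=45°, α=60°
  direction (0.5000, 0.8660); cell (3,4); t to first gridline: x 1.3800, y 0.8429 (then +2.0000 / +1.1547)
    (3,5) via y @ 0.8429  # hit
  → r_5 = 0.8429
beam 6: φ=90°, α=105°
  direction (-0.2588, 0.9659); cell (3,4); t to first gridline: x 1.1977, y 0.7558 (then +3.8637 / +1.0353)
    (3,5) via y @ 0.7558  # hit
  → r_6 = 0.7558
beam 7: φ=135°, α=150°
  direction (-0.8660, 0.5000); cell (3,4); t to first gridline: x 0.3580, y 1.4600 (then +1.1547 / +2.0000)
    (2,4) via x @ 0.3580
    (2,5) via y @ 1.4600  # hit
  → r_7 = 1.4600

ranges = [0.3118, 0.2795, 0.5400, 2.8205, 0.8429, 0.7558, 1.4600]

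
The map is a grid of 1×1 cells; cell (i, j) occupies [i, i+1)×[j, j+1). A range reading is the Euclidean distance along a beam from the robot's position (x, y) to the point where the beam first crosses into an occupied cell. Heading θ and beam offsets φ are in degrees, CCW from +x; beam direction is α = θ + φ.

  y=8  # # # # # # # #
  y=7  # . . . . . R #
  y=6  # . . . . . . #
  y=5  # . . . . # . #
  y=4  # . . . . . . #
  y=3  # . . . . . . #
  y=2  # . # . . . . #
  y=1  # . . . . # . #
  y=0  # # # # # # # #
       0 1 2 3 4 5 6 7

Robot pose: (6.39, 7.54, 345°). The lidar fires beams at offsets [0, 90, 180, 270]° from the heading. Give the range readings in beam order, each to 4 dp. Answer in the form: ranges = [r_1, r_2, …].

ranges = [0.6315, 0.4762, 1.7773, 1.5943]

beam 1: φ=0°, α=345°
  d=(0.9659,-0.2588)  start (6,7)  tX=0.6315 tY=2.0864  stride 1/|dx|=1.0353 1/|dy|=3.8637
    cross x-line → (7,7), t=0.6315 (wall)
  → r_1 = 0.6315
beam 2: φ=90°, α=75°
  d=(0.2588,0.9659)  start (6,7)  tX=2.3569 tY=0.4762  stride 1/|dx|=3.8637 1/|dy|=1.0353
    cross y-line → (6,8), t=0.4762 (wall)
  → r_2 = 0.4762
beam 3: φ=180°, α=165°
  d=(-0.9659,0.2588)  start (6,7)  tX=0.4038 tY=1.7773  stride 1/|dx|=1.0353 1/|dy|=3.8637
    cross x-line → (5,7), t=0.4038
    cross x-line → (4,7), t=1.4390
    cross y-line → (4,8), t=1.7773 (wall)
  → r_3 = 1.7773
beam 4: φ=270°, α=255°
  d=(-0.2588,-0.9659)  start (6,7)  tX=1.5068 tY=0.5590  stride 1/|dx|=3.8637 1/|dy|=1.0353
    cross y-line → (6,6), t=0.5590
    cross x-line → (5,6), t=1.5068
    cross y-line → (5,5), t=1.5943 (wall)
  → r_4 = 1.5943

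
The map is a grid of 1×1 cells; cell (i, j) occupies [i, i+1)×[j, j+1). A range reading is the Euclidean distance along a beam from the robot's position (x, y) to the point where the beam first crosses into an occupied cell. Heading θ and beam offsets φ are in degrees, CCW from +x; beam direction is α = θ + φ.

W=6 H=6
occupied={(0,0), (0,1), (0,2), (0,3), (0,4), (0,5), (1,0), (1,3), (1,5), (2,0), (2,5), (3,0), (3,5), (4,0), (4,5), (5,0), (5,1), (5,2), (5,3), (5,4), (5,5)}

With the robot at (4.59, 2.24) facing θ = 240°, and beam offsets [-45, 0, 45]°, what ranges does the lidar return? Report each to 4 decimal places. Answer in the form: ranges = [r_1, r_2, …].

beam 1: φ=-45°, α=195°
  dir = (cos 195°, sin 195°) = (-0.9659, -0.2588); from cell (4,2)
  next x-line at t=0.6108, next y-line at t=0.9273; Δt_x=1.0353, Δt_y=3.8637
    x: enter (3,2) at t=0.6108
    y: enter (3,1) at t=0.9273
    x: enter (2,1) at t=1.6461
    x: enter (1,1) at t=2.6814
    x: enter (0,1) at t=3.7166 ← occupied
  → r_1 = 3.7166
beam 2: φ=0°, α=240°
  dir = (cos 240°, sin 240°) = (-0.5000, -0.8660); from cell (4,2)
  next x-line at t=1.1800, next y-line at t=0.2771; Δt_x=2.0000, Δt_y=1.1547
    y: enter (4,1) at t=0.2771
    x: enter (3,1) at t=1.1800
    y: enter (3,0) at t=1.4318 ← occupied
  → r_2 = 1.4318
beam 3: φ=45°, α=285°
  dir = (cos 285°, sin 285°) = (0.2588, -0.9659); from cell (4,2)
  next x-line at t=1.5841, next y-line at t=0.2485; Δt_x=3.8637, Δt_y=1.0353
    y: enter (4,1) at t=0.2485
    y: enter (4,0) at t=1.2837 ← occupied
  → r_3 = 1.2837

ranges = [3.7166, 1.4318, 1.2837]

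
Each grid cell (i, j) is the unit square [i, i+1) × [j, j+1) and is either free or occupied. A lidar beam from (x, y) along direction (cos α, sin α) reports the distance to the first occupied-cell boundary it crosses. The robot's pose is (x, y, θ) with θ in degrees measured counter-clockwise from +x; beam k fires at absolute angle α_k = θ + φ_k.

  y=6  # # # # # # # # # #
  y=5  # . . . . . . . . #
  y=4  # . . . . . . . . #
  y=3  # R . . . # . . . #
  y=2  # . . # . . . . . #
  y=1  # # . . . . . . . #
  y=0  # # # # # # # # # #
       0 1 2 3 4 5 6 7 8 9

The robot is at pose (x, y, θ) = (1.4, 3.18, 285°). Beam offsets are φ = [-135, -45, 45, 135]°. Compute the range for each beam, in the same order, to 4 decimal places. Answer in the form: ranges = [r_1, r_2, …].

beam 1: φ=-135°, α=150°
  dir = (cos 150°, sin 150°) = (-0.8660, 0.5000); from cell (1,3)
  next x-line at t=0.4619, next y-line at t=1.6400; Δt_x=1.1547, Δt_y=2.0000
    x: enter (0,3) at t=0.4619 ← occupied
  → r_1 = 0.4619
beam 2: φ=-45°, α=240°
  dir = (cos 240°, sin 240°) = (-0.5000, -0.8660); from cell (1,3)
  next x-line at t=0.8000, next y-line at t=0.2078; Δt_x=2.0000, Δt_y=1.1547
    y: enter (1,2) at t=0.2078
    x: enter (0,2) at t=0.8000 ← occupied
  → r_2 = 0.8000
beam 3: φ=45°, α=330°
  dir = (cos 330°, sin 330°) = (0.8660, -0.5000); from cell (1,3)
  next x-line at t=0.6928, next y-line at t=0.3600; Δt_x=1.1547, Δt_y=2.0000
    y: enter (1,2) at t=0.3600
    x: enter (2,2) at t=0.6928
    x: enter (3,2) at t=1.8475 ← occupied
  → r_3 = 1.8475
beam 4: φ=135°, α=60°
  dir = (cos 60°, sin 60°) = (0.5000, 0.8660); from cell (1,3)
  next x-line at t=1.2000, next y-line at t=0.9469; Δt_x=2.0000, Δt_y=1.1547
    y: enter (1,4) at t=0.9469
    x: enter (2,4) at t=1.2000
    y: enter (2,5) at t=2.1016
    x: enter (3,5) at t=3.2000
    y: enter (3,6) at t=3.2563 ← occupied
  → r_4 = 3.2563

ranges = [0.4619, 0.8000, 1.8475, 3.2563]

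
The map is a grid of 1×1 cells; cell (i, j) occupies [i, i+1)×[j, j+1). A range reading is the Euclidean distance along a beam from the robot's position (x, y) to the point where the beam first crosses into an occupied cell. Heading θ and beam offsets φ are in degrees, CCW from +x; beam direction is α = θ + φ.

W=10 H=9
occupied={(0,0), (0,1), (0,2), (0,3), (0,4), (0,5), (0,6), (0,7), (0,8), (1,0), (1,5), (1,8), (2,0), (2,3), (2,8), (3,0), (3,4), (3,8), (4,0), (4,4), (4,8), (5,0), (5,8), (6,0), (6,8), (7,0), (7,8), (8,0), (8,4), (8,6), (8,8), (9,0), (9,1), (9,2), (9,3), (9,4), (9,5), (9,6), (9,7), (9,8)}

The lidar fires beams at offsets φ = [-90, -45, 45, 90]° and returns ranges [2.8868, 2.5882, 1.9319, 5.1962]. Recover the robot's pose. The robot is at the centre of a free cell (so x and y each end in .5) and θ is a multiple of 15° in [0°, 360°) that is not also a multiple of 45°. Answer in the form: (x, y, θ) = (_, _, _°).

(x, y, θ) = (6.5, 5.5, 150°)

Candidates: 50 free-cell centres × 16 headings = 800 poses. Raycast each; keep the one whose scan matches to 4 dp.
  (3.5, 5.5, 15°): beam 1 = 0.5176 ≠ 2.8868 ✗
  (4.5, 3.5, 240°): beam 1 = 1.0000 ≠ 2.8868 ✗
  (6.5, 2.5, 240°): beam 1 = 3.0000 ≠ 2.8868 ✗
  (3.5, 7.5, 60°): beam 1 = 5.1962 ≠ 2.8868 ✗
  …
  (6.5, 5.5, 150°): r_1=2.8868, r_2=2.5882, r_3=1.9319, r_4=5.1962 — all match ✓
No second candidate reproduces the full scan.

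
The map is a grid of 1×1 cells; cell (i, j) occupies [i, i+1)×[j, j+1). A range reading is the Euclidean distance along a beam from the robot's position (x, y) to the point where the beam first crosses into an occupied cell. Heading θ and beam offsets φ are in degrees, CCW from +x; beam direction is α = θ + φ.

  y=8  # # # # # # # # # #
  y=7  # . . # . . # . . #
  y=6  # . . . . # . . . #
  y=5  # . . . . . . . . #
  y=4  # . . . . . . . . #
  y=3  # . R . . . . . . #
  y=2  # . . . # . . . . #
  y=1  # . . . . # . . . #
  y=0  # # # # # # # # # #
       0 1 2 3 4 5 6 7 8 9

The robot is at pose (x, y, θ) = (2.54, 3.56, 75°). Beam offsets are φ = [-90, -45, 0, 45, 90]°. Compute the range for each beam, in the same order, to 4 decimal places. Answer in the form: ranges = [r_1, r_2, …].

beam 1: φ=-90°, α=345°
  dir = (cos 345°, sin 345°) = (0.9659, -0.2588); from cell (2,3)
  next x-line at t=0.4762, next y-line at t=2.1637; Δt_x=1.0353, Δt_y=3.8637
    x: enter (3,3) at t=0.4762
    x: enter (4,3) at t=1.5115
    y: enter (4,2) at t=2.1637 ← occupied
  → r_1 = 2.1637
beam 2: φ=-45°, α=30°
  dir = (cos 30°, sin 30°) = (0.8660, 0.5000); from cell (2,3)
  next x-line at t=0.5312, next y-line at t=0.8800; Δt_x=1.1547, Δt_y=2.0000
    x: enter (3,3) at t=0.5312
    y: enter (3,4) at t=0.8800
    x: enter (4,4) at t=1.6859
    x: enter (5,4) at t=2.8406
    y: enter (5,5) at t=2.8800
    x: enter (6,5) at t=3.9953
    y: enter (6,6) at t=4.8800
    x: enter (7,6) at t=5.1500
    x: enter (8,6) at t=6.3047
    y: enter (8,7) at t=6.8800
    x: enter (9,7) at t=7.4594 ← occupied
  → r_2 = 7.4594
beam 3: φ=0°, α=75°
  dir = (cos 75°, sin 75°) = (0.2588, 0.9659); from cell (2,3)
  next x-line at t=1.7773, next y-line at t=0.4555; Δt_x=3.8637, Δt_y=1.0353
    y: enter (2,4) at t=0.4555
    y: enter (2,5) at t=1.4908
    x: enter (3,5) at t=1.7773
    y: enter (3,6) at t=2.5261
    y: enter (3,7) at t=3.5614 ← occupied
  → r_3 = 3.5614
beam 4: φ=45°, α=120°
  dir = (cos 120°, sin 120°) = (-0.5000, 0.8660); from cell (2,3)
  next x-line at t=1.0800, next y-line at t=0.5081; Δt_x=2.0000, Δt_y=1.1547
    y: enter (2,4) at t=0.5081
    x: enter (1,4) at t=1.0800
    y: enter (1,5) at t=1.6628
    y: enter (1,6) at t=2.8175
    x: enter (0,6) at t=3.0800 ← occupied
  → r_4 = 3.0800
beam 5: φ=90°, α=165°
  dir = (cos 165°, sin 165°) = (-0.9659, 0.2588); from cell (2,3)
  next x-line at t=0.5590, next y-line at t=1.7000; Δt_x=1.0353, Δt_y=3.8637
    x: enter (1,3) at t=0.5590
    x: enter (0,3) at t=1.5943 ← occupied
  → r_5 = 1.5943

ranges = [2.1637, 7.4594, 3.5614, 3.0800, 1.5943]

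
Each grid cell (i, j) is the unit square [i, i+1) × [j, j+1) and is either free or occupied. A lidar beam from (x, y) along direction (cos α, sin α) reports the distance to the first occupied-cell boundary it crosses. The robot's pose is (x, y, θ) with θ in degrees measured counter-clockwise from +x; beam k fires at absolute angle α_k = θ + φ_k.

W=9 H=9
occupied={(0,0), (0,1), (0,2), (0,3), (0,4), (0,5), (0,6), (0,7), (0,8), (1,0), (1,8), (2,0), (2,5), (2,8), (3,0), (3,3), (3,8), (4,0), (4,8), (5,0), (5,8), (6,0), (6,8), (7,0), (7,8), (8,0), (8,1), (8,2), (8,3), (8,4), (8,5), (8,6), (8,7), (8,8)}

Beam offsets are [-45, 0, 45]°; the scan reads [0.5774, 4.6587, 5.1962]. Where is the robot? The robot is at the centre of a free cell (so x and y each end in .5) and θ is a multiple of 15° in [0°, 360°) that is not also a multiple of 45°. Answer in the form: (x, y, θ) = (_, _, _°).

(x, y, θ) = (3.5, 4.5, 345°)

Enumerate (i+0.5, j+0.5, θ) over the 47 free cells and 16 admissible headings. For each, cast all 3 beams and compare to the given ranges.
  (2.5, 1.5, 165°): beam 1 = 3.0000 ≠ 0.5774 ✗
  (7.5, 7.5, 15°): beam 2 = 0.5176 ≠ 4.6587 ✗
  (2.5, 1.5, 240°): beam 1 = 1.5529 ≠ 0.5774 ✗
  (7.5, 7.5, 345°): beam 1 = 1.0000 ≠ 0.5774 ✗
  …
  (3.5, 4.5, 345°): r_1=0.5774, r_2=4.6587, r_3=5.1962 — all match ✓
Only this pose fits every beam.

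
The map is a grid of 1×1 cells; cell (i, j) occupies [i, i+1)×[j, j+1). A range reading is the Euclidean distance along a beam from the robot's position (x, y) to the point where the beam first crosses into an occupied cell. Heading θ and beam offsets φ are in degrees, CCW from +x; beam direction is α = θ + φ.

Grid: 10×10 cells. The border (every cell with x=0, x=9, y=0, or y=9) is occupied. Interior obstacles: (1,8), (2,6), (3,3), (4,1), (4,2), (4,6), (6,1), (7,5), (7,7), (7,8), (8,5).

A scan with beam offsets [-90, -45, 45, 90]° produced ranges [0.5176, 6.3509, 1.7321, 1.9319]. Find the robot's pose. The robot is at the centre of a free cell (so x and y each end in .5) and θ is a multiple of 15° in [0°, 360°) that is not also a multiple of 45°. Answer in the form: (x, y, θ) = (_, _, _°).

Candidates: 53 free-cell centres × 16 headings = 848 poses. Raycast each; keep the one whose scan matches to 4 dp.
  (2.5, 7.5, 210°): beam 1 = 1.0000 ≠ 0.5176 ✗
  (5.5, 5.5, 285°): beam 1 = 4.6587 ≠ 0.5176 ✗
  (8.5, 1.5, 120°): beam 1 = 0.5774 ≠ 0.5176 ✗
  …
  (3.5, 4.5, 15°): r_1=0.5176, r_2=6.3509, r_3=1.7321, r_4=1.9319 — all match ✓
Only this pose fits every beam.

(x, y, θ) = (3.5, 4.5, 15°)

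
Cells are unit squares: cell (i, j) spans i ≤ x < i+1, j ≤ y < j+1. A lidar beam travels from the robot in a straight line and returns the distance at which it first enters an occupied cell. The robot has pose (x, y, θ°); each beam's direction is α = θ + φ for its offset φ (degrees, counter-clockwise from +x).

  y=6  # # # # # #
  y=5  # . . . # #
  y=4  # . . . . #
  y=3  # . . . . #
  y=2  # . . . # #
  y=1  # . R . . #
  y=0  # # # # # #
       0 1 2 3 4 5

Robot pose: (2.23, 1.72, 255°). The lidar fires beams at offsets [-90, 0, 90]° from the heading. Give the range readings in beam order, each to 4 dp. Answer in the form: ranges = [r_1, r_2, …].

beam 1: φ=-90°, α=165°
  direction (-0.9659, 0.2588); cell (2,1); t to first gridline: x 0.2381, y 1.0818 (then +1.0353 / +3.8637)
    (1,1) via x @ 0.2381
    (1,2) via y @ 1.0818
    (0,2) via x @ 1.2734  # hit
  → r_1 = 1.2734
beam 2: φ=0°, α=255°
  direction (-0.2588, -0.9659); cell (2,1); t to first gridline: x 0.8887, y 0.7454 (then +3.8637 / +1.0353)
    (2,0) via y @ 0.7454  # hit
  → r_2 = 0.7454
beam 3: φ=90°, α=345°
  direction (0.9659, -0.2588); cell (2,1); t to first gridline: x 0.7972, y 2.7819 (then +1.0353 / +3.8637)
    (3,1) via x @ 0.7972
    (4,1) via x @ 1.8324
    (4,0) via y @ 2.7819  # hit
  → r_3 = 2.7819

ranges = [1.2734, 0.7454, 2.7819]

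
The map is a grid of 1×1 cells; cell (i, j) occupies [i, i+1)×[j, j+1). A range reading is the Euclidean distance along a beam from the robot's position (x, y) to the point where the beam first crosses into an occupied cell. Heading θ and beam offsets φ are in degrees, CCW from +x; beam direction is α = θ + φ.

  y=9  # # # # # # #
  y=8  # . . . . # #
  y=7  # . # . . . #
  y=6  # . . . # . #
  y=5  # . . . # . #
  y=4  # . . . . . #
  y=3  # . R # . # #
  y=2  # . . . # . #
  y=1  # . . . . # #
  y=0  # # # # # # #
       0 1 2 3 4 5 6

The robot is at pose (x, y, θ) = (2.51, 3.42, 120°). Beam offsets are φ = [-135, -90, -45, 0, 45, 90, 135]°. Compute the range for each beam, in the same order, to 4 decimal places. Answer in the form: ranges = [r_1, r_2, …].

beam 1: φ=-135°, α=345°
  d=(0.9659,-0.2588)  start (2,3)  tX=0.5073 tY=1.6228  stride 1/|dx|=1.0353 1/|dy|=3.8637
    cross x-line → (3,3), t=0.5073 (wall)
  → r_1 = 0.5073
beam 2: φ=-90°, α=30°
  d=(0.8660,0.5000)  start (2,3)  tX=0.5658 tY=1.1600  stride 1/|dx|=1.1547 1/|dy|=2.0000
    cross x-line → (3,3), t=0.5658 (wall)
  → r_2 = 0.5658
beam 3: φ=-45°, α=75°
  d=(0.2588,0.9659)  start (2,3)  tX=1.8932 tY=0.6005  stride 1/|dx|=3.8637 1/|dy|=1.0353
    cross y-line → (2,4), t=0.6005
    cross y-line → (2,5), t=1.6357
    cross x-line → (3,5), t=1.8932
    cross y-line → (3,6), t=2.6710
    cross y-line → (3,7), t=3.7063
    cross y-line → (3,8), t=4.7416
    cross x-line → (4,8), t=5.7569
    cross y-line → (4,9), t=5.7768 (wall)
  → r_3 = 5.7768
beam 4: φ=0°, α=120°
  d=(-0.5000,0.8660)  start (2,3)  tX=1.0200 tY=0.6697  stride 1/|dx|=2.0000 1/|dy|=1.1547
    cross y-line → (2,4), t=0.6697
    cross x-line → (1,4), t=1.0200
    cross y-line → (1,5), t=1.8244
    cross y-line → (1,6), t=2.9791
    cross x-line → (0,6), t=3.0200 (wall)
  → r_4 = 3.0200
beam 5: φ=45°, α=165°
  d=(-0.9659,0.2588)  start (2,3)  tX=0.5280 tY=2.2409  stride 1/|dx|=1.0353 1/|dy|=3.8637
    cross x-line → (1,3), t=0.5280
    cross x-line → (0,3), t=1.5633 (wall)
  → r_5 = 1.5633
beam 6: φ=90°, α=210°
  d=(-0.8660,-0.5000)  start (2,3)  tX=0.5889 tY=0.8400  stride 1/|dx|=1.1547 1/|dy|=2.0000
    cross x-line → (1,3), t=0.5889
    cross y-line → (1,2), t=0.8400
    cross x-line → (0,2), t=1.7436 (wall)
  → r_6 = 1.7436
beam 7: φ=135°, α=255°
  d=(-0.2588,-0.9659)  start (2,3)  tX=1.9705 tY=0.4348  stride 1/|dx|=3.8637 1/|dy|=1.0353
    cross y-line → (2,2), t=0.4348
    cross y-line → (2,1), t=1.4701
    cross x-line → (1,1), t=1.9705
    cross y-line → (1,0), t=2.5054 (wall)
  → r_7 = 2.5054

ranges = [0.5073, 0.5658, 5.7768, 3.0200, 1.5633, 1.7436, 2.5054]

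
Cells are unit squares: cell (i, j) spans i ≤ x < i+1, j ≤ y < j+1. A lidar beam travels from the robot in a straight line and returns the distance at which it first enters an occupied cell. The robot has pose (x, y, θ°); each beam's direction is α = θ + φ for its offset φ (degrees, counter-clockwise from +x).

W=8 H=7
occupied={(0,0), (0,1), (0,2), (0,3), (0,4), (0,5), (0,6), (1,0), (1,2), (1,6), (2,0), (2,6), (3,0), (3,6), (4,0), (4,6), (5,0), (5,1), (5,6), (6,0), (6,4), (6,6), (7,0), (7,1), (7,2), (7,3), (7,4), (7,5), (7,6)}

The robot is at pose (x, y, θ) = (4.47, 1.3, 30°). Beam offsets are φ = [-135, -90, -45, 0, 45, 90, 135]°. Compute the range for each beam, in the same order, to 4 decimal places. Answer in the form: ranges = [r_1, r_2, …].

ranges = [0.3106, 0.3464, 0.5487, 0.6120, 4.8658, 5.4271, 2.7046]

beam 1: φ=-135°, α=255°
  d=(-0.2588,-0.9659)  start (4,1)  tX=1.8159 tY=0.3106  stride 1/|dx|=3.8637 1/|dy|=1.0353
    cross y-line → (4,0), t=0.3106 (wall)
  → r_1 = 0.3106
beam 2: φ=-90°, α=300°
  d=(0.5000,-0.8660)  start (4,1)  tX=1.0600 tY=0.3464  stride 1/|dx|=2.0000 1/|dy|=1.1547
    cross y-line → (4,0), t=0.3464 (wall)
  → r_2 = 0.3464
beam 3: φ=-45°, α=345°
  d=(0.9659,-0.2588)  start (4,1)  tX=0.5487 tY=1.1591  stride 1/|dx|=1.0353 1/|dy|=3.8637
    cross x-line → (5,1), t=0.5487 (wall)
  → r_3 = 0.5487
beam 4: φ=0°, α=30°
  d=(0.8660,0.5000)  start (4,1)  tX=0.6120 tY=1.4000  stride 1/|dx|=1.1547 1/|dy|=2.0000
    cross x-line → (5,1), t=0.6120 (wall)
  → r_4 = 0.6120
beam 5: φ=45°, α=75°
  d=(0.2588,0.9659)  start (4,1)  tX=2.0478 tY=0.7247  stride 1/|dx|=3.8637 1/|dy|=1.0353
    cross y-line → (4,2), t=0.7247
    cross y-line → (4,3), t=1.7600
    cross x-line → (5,3), t=2.0478
    cross y-line → (5,4), t=2.7952
    cross y-line → (5,5), t=3.8305
    cross y-line → (5,6), t=4.8658 (wall)
  → r_5 = 4.8658
beam 6: φ=90°, α=120°
  d=(-0.5000,0.8660)  start (4,1)  tX=0.9400 tY=0.8083  stride 1/|dx|=2.0000 1/|dy|=1.1547
    cross y-line → (4,2), t=0.8083
    cross x-line → (3,2), t=0.9400
    cross y-line → (3,3), t=1.9630
    cross x-line → (2,3), t=2.9400
    cross y-line → (2,4), t=3.1177
    cross y-line → (2,5), t=4.2724
    cross x-line → (1,5), t=4.9400
    cross y-line → (1,6), t=5.4271 (wall)
  → r_6 = 5.4271
beam 7: φ=135°, α=165°
  d=(-0.9659,0.2588)  start (4,1)  tX=0.4866 tY=2.7046  stride 1/|dx|=1.0353 1/|dy|=3.8637
    cross x-line → (3,1), t=0.4866
    cross x-line → (2,1), t=1.5219
    cross x-line → (1,1), t=2.5571
    cross y-line → (1,2), t=2.7046 (wall)
  → r_7 = 2.7046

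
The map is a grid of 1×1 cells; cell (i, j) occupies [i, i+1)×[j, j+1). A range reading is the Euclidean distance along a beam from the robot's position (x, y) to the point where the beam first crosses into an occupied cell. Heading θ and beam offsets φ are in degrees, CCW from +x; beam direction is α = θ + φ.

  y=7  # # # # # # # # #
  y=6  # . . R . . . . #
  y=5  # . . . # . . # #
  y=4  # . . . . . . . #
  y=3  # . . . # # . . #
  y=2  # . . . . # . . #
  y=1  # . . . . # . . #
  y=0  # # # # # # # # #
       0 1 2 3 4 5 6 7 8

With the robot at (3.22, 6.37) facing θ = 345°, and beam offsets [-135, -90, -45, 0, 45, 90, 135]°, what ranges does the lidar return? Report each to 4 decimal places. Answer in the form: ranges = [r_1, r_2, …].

beam 1: φ=-135°, α=210°
  cosα=-0.8660 sinα=-0.5000 | (3,6) | tMaxX 0.2540 tMaxY 0.7400 | tΔX 1.1547 tΔY 2.0000
    t=0.2540 [x] (2,6)
    t=0.7400 [y] (2,5)
    t=1.4087 [x] (1,5)
    t=2.5634 [x] (0,5) — stop
  → r_1 = 2.5634
beam 2: φ=-90°, α=255°
  cosα=-0.2588 sinα=-0.9659 | (3,6) | tMaxX 0.8500 tMaxY 0.3831 | tΔX 3.8637 tΔY 1.0353
    t=0.3831 [y] (3,5)
    t=0.8500 [x] (2,5)
    t=1.4183 [y] (2,4)
    t=2.4536 [y] (2,3)
    t=3.4889 [y] (2,2)
    t=4.5242 [y] (2,1)
    t=4.7137 [x] (1,1)
    t=5.5594 [y] (1,0) — stop
  → r_2 = 5.5594
beam 3: φ=-45°, α=300°
  cosα=0.5000 sinα=-0.8660 | (3,6) | tMaxX 1.5600 tMaxY 0.4272 | tΔX 2.0000 tΔY 1.1547
    t=0.4272 [y] (3,5)
    t=1.5600 [x] (4,5) — stop
  → r_3 = 1.5600
beam 4: φ=0°, α=345°
  cosα=0.9659 sinα=-0.2588 | (3,6) | tMaxX 0.8075 tMaxY 1.4296 | tΔX 1.0353 tΔY 3.8637
    t=0.8075 [x] (4,6)
    t=1.4296 [y] (4,5) — stop
  → r_4 = 1.4296
beam 5: φ=45°, α=30°
  cosα=0.8660 sinα=0.5000 | (3,6) | tMaxX 0.9007 tMaxY 1.2600 | tΔX 1.1547 tΔY 2.0000
    t=0.9007 [x] (4,6)
    t=1.2600 [y] (4,7) — stop
  → r_5 = 1.2600
beam 6: φ=90°, α=75°
  cosα=0.2588 sinα=0.9659 | (3,6) | tMaxX 3.0137 tMaxY 0.6522 | tΔX 3.8637 tΔY 1.0353
    t=0.6522 [y] (3,7) — stop
  → r_6 = 0.6522
beam 7: φ=135°, α=120°
  cosα=-0.5000 sinα=0.8660 | (3,6) | tMaxX 0.4400 tMaxY 0.7275 | tΔX 2.0000 tΔY 1.1547
    t=0.4400 [x] (2,6)
    t=0.7275 [y] (2,7) — stop
  → r_7 = 0.7275

ranges = [2.5634, 5.5594, 1.5600, 1.4296, 1.2600, 0.6522, 0.7275]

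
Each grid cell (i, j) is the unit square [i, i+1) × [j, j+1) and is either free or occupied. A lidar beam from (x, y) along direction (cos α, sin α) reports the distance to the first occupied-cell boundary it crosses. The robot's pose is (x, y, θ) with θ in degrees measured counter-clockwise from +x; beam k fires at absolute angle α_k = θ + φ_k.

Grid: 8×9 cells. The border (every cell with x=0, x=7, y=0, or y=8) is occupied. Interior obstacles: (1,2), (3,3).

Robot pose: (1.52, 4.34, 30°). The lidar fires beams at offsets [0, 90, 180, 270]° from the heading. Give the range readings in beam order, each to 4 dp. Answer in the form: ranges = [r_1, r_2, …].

beam 1: φ=0°, α=30°
  dir = (cos 30°, sin 30°) = (0.8660, 0.5000); from cell (1,4)
  next x-line at t=0.5543, next y-line at t=1.3200; Δt_x=1.1547, Δt_y=2.0000
    x: enter (2,4) at t=0.5543
    y: enter (2,5) at t=1.3200
    x: enter (3,5) at t=1.7090
    x: enter (4,5) at t=2.8637
    y: enter (4,6) at t=3.3200
    x: enter (5,6) at t=4.0184
    x: enter (6,6) at t=5.1731
    y: enter (6,7) at t=5.3200
    x: enter (7,7) at t=6.3278 ← occupied
  → r_1 = 6.3278
beam 2: φ=90°, α=120°
  dir = (cos 120°, sin 120°) = (-0.5000, 0.8660); from cell (1,4)
  next x-line at t=1.0400, next y-line at t=0.7621; Δt_x=2.0000, Δt_y=1.1547
    y: enter (1,5) at t=0.7621
    x: enter (0,5) at t=1.0400 ← occupied
  → r_2 = 1.0400
beam 3: φ=180°, α=210°
  dir = (cos 210°, sin 210°) = (-0.8660, -0.5000); from cell (1,4)
  next x-line at t=0.6004, next y-line at t=0.6800; Δt_x=1.1547, Δt_y=2.0000
    x: enter (0,4) at t=0.6004 ← occupied
  → r_3 = 0.6004
beam 4: φ=270°, α=300°
  dir = (cos 300°, sin 300°) = (0.5000, -0.8660); from cell (1,4)
  next x-line at t=0.9600, next y-line at t=0.3926; Δt_x=2.0000, Δt_y=1.1547
    y: enter (1,3) at t=0.3926
    x: enter (2,3) at t=0.9600
    y: enter (2,2) at t=1.5473
    y: enter (2,1) at t=2.7020
    x: enter (3,1) at t=2.9600
    y: enter (3,0) at t=3.8567 ← occupied
  → r_4 = 3.8567

ranges = [6.3278, 1.0400, 0.6004, 3.8567]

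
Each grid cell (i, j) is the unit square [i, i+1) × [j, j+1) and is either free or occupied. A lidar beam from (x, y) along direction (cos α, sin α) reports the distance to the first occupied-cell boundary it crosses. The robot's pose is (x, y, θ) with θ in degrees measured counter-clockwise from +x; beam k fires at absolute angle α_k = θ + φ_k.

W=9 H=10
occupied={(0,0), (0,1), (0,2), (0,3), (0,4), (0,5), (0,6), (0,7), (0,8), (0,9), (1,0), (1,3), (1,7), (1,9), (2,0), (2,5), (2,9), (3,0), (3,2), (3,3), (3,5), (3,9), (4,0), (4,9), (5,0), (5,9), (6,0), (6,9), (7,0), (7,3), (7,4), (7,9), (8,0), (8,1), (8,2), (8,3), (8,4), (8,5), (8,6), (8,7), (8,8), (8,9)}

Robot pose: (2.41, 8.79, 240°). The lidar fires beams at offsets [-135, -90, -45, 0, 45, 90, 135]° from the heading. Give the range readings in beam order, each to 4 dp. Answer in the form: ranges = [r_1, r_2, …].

beam 1: φ=-135°, α=105°
  cosα=-0.2588 sinα=0.9659 | (2,8) | tMaxX 1.5841 tMaxY 0.2174 | tΔX 3.8637 tΔY 1.0353
    t=0.2174 [y] (2,9) — stop
  → r_1 = 0.2174
beam 2: φ=-90°, α=150°
  cosα=-0.8660 sinα=0.5000 | (2,8) | tMaxX 0.4734 tMaxY 0.4200 | tΔX 1.1547 tΔY 2.0000
    t=0.4200 [y] (2,9) — stop
  → r_2 = 0.4200
beam 3: φ=-45°, α=195°
  cosα=-0.9659 sinα=-0.2588 | (2,8) | tMaxX 0.4245 tMaxY 3.0523 | tΔX 1.0353 tΔY 3.8637
    t=0.4245 [x] (1,8)
    t=1.4597 [x] (0,8) — stop
  → r_3 = 1.4597
beam 4: φ=0°, α=240°
  cosα=-0.5000 sinα=-0.8660 | (2,8) | tMaxX 0.8200 tMaxY 0.9122 | tΔX 2.0000 tΔY 1.1547
    t=0.8200 [x] (1,8)
    t=0.9122 [y] (1,7) — stop
  → r_4 = 0.9122
beam 5: φ=45°, α=285°
  cosα=0.2588 sinα=-0.9659 | (2,8) | tMaxX 2.2796 tMaxY 0.8179 | tΔX 3.8637 tΔY 1.0353
    t=0.8179 [y] (2,7)
    t=1.8531 [y] (2,6)
    t=2.2796 [x] (3,6)
    t=2.8884 [y] (3,5) — stop
  → r_5 = 2.8884
beam 6: φ=90°, α=330°
  cosα=0.8660 sinα=-0.5000 | (2,8) | tMaxX 0.6813 tMaxY 1.5800 | tΔX 1.1547 tΔY 2.0000
    t=0.6813 [x] (3,8)
    t=1.5800 [y] (3,7)
    t=1.8360 [x] (4,7)
    t=2.9907 [x] (5,7)
    t=3.5800 [y] (5,6)
    t=4.1454 [x] (6,6)
    t=5.3001 [x] (7,6)
    t=5.5800 [y] (7,5)
    t=6.4548 [x] (8,5) — stop
  → r_6 = 6.4548
beam 7: φ=135°, α=15°
  cosα=0.9659 sinα=0.2588 | (2,8) | tMaxX 0.6108 tMaxY 0.8114 | tΔX 1.0353 tΔY 3.8637
    t=0.6108 [x] (3,8)
    t=0.8114 [y] (3,9) — stop
  → r_7 = 0.8114

ranges = [0.2174, 0.4200, 1.4597, 0.9122, 2.8884, 6.4548, 0.8114]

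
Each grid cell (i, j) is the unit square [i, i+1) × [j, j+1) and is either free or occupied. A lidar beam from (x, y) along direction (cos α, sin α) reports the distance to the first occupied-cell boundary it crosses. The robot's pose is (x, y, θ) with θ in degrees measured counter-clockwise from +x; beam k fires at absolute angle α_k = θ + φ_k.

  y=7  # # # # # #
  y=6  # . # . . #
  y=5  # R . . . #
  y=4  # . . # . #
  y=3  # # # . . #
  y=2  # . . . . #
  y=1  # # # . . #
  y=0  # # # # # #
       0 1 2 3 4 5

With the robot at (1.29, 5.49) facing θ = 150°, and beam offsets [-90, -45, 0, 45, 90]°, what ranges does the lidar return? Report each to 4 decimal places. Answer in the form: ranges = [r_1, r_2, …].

beam 1: φ=-90°, α=60°
  cosα=0.5000 sinα=0.8660 | (1,5) | tMaxX 1.4200 tMaxY 0.5889 | tΔX 2.0000 tΔY 1.1547
    t=0.5889 [y] (1,6)
    t=1.4200 [x] (2,6) — stop
  → r_1 = 1.4200
beam 2: φ=-45°, α=105°
  cosα=-0.2588 sinα=0.9659 | (1,5) | tMaxX 1.1205 tMaxY 0.5280 | tΔX 3.8637 tΔY 1.0353
    t=0.5280 [y] (1,6)
    t=1.1205 [x] (0,6) — stop
  → r_2 = 1.1205
beam 3: φ=0°, α=150°
  cosα=-0.8660 sinα=0.5000 | (1,5) | tMaxX 0.3349 tMaxY 1.0200 | tΔX 1.1547 tΔY 2.0000
    t=0.3349 [x] (0,5) — stop
  → r_3 = 0.3349
beam 4: φ=45°, α=195°
  cosα=-0.9659 sinα=-0.2588 | (1,5) | tMaxX 0.3002 tMaxY 1.8932 | tΔX 1.0353 tΔY 3.8637
    t=0.3002 [x] (0,5) — stop
  → r_4 = 0.3002
beam 5: φ=90°, α=240°
  cosα=-0.5000 sinα=-0.8660 | (1,5) | tMaxX 0.5800 tMaxY 0.5658 | tΔX 2.0000 tΔY 1.1547
    t=0.5658 [y] (1,4)
    t=0.5800 [x] (0,4) — stop
  → r_5 = 0.5800

ranges = [1.4200, 1.1205, 0.3349, 0.3002, 0.5800]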